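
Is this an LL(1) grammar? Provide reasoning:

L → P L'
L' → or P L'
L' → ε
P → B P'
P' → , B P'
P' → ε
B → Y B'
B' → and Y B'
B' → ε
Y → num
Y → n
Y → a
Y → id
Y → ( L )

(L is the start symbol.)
A grammar is LL(1) if for each non-terminal N with multiple productions, the predict sets of those productions are pairwise disjoint, where PREDICT(N → α) = (FIRST(α) \ {ε}) ∪ (FOLLOW(N) if α ⇒* ε).

Relevant sets:
  FOLLOW(L') = { $, ')' }
  FOLLOW(P') = { $, ')', 'or' }
  FOLLOW(B') = { $, ')', ',', 'or' }

For L':
  PREDICT(L' → or P L') = { 'or' }
  PREDICT(L' → ε) = { $, ')' }
For P':
  PREDICT(P' → ',' B P') = { ',' }
  PREDICT(P' → ε) = { $, ')', 'or' }
For B':
  PREDICT(B' → and Y B') = { 'and' }
  PREDICT(B' → ε) = { $, ')', ',', 'or' }
For Y:
  PREDICT(Y → num) = { 'num' }
  PREDICT(Y → n) = { 'n' }
  PREDICT(Y → a) = { 'a' }
  PREDICT(Y → id) = { 'id' }
  PREDICT(Y → '(' L ')') = { '(' }
L, P, B have a single production, so nothing to check there.

All predict sets are disjoint. The grammar IS LL(1).

Answer: Yes, the grammar is LL(1).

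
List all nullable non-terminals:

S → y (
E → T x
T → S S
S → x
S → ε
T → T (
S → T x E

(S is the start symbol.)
{ 'S', 'T' }

A non-terminal is nullable if it can derive ε (the empty string): either it has an ε-production, or it has a production whose right-hand side consists entirely of nullable non-terminals.

ε-productions: S → ε
So S is immediately nullable.
T → S S: every symbol on the right is nullable, so T is nullable too.
No further non-terminal can be added: every production for the remaining non-terminals contains a terminal or a non-nullable non-terminal.
Nullable = { 'S', 'T' }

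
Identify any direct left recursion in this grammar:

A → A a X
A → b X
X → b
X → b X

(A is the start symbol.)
Direct left recursion occurs when N → N α for some non-terminal N (the right-hand side begins with the left-hand side itself).

A → A a X: LEFT RECURSIVE (starts with A)
A → b X: starts with b
X → b: starts with b
X → b X: starts with b

The grammar has direct left recursion on: A.

Answer: Yes, A is left-recursive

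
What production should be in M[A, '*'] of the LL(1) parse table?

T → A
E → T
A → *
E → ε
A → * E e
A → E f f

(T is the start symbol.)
To find M[A, '*'], we find productions for A where '*' is in the predict set (PREDICT(N → α) = (FIRST(α) \ {ε}) ∪ (FOLLOW(N) if α ⇒* ε)).

Relevant sets:
  FIRST(E) = { '*', 'f', ε }

A → *: PREDICT = { '*' }
  '*' is in predict set, so this production goes in M[A, '*']
A → * E e: PREDICT = { '*' }
  '*' is in predict set, so this production goes in M[A, '*']
A → E f f: PREDICT = { '*', 'f' }
  '*' is in predict set, so this production goes in M[A, '*']

M[A, '*'] = A → *, A → * E e, A → E f f  (a multiply-defined cell — the grammar is not LL(1))

Answer: A → *, A → * E e, A → E f f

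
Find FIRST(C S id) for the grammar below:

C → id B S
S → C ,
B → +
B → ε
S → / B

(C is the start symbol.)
{ 'id' }

FIRST sets of the non-terminals involved (from the grammar, by fixed-point iteration):
  FIRST(C) = { 'id' }

To compute FIRST(C S id), process the symbols left to right:
Symbol C is a non-terminal. Add FIRST(C) \ {ε} = { 'id' }
C is not nullable (ε ∉ FIRST(C)), so stop here.
FIRST(C S id) = { 'id' }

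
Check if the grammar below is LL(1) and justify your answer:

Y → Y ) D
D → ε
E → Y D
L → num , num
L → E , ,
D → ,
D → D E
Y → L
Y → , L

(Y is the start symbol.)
No. Predict set conflict for Y: { ',', 'num' }

Relevant sets:
  FIRST(Y) = { ',', 'num' }
  FIRST(L) = { ',', 'num' }
  FIRST(D) = { ',', 'num', ε }
  FIRST(E) = { ',', 'num' }
  FOLLOW(D) = { $, ')', ',', 'num' }

For Y:
  PREDICT(Y → Y ')' D) = { ',', 'num' }
  PREDICT(Y → L) = { ',', 'num' }
  PREDICT(Y → ',' L) = { ',' }
For D:
  PREDICT(D → ε) = { $, ')', ',', 'num' }
  PREDICT(D → ',') = { ',' }
  PREDICT(D → D E) = { ',', 'num' }
For L:
  PREDICT(L → num ',' num) = { 'num' }
  PREDICT(L → E ',' ',') = { ',', 'num' }
E has a single production, so nothing to check there.

Conflict found: Predict set conflict for Y: { ',', 'num' }
The grammar is NOT LL(1).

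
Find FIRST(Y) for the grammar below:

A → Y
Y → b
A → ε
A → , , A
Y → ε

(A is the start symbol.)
To compute FIRST(Y), examine every production with Y on the left-hand side, reading each right-hand side left to right until a non-nullable symbol is reached.

From Y → b:
  - b is a terminal: add 'b' and stop
From Y → ε:
  - ε-production, so ε ∈ FIRST(Y)

Collecting: FIRST(Y) = { 'b', ε }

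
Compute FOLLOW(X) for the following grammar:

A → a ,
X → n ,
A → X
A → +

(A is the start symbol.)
To compute FOLLOW(X), find every occurrence of X on a right-hand side N → α X β: add FIRST(β) \ {ε}, and if β is empty or nullable also add FOLLOW(N). Iterate to a fixed point.

In A → X: X is at the end, add FOLLOW(A)

The FOLLOW sets referred to above (computed the same way, to a fixed point):
  FOLLOW(A) = { $ }

Taking the union: FOLLOW(X) = { $ }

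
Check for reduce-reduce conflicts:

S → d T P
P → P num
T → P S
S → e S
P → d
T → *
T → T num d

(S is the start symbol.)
No reduce-reduce conflicts

A reduce-reduce conflict occurs when an LR(0) state has two complete items [A → α .] and [B → β .] — both call for a reduction, and with no lookahead the parser cannot choose between them.

Augment with S' → S and build the canonical LR(0) collection (I0 = CLOSURE({[S' → . S]}), then GOTO on every symbol after a dot until no new states appear). It has 14 states:
  I0: { [S → . d T P], [S → . e S], [S' → . S] }  — shift
  I1: { [S' → S .] }  — accept
  I2: { [P → . P num], [P → . d], [S → d . T P], [T → . *], [T → . P S], [T → . T num d] }  — shift
  I3: { [S → . d T P], [S → . e S], [S → e . S] }  — shift
  I4: { [S → e S .] }  — reduce
  I5: { [T → * .] }  — reduce
  I6: { [P → P . num], [S → . d T P], [S → . e S], [T → P . S] }  — shift
  I7: { [P → . P num], [P → . d], [S → d T . P], [T → T . num d] }  — shift
  I8: { [P → d .] }  — reduce
  I9: { [P → P . num], [S → d T P .] }  — shift, reduce
  I10: { [T → T num . d] }  — shift
  I11: { [T → T num d .] }  — reduce
  I12: { [P → P num .] }  — reduce
  I13: { [T → P S .] }  — reduce

No state contains more than one complete item.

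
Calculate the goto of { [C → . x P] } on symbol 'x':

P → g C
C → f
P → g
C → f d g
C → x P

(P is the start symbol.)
{ [C → x . P], [P → . g C], [P → . g] }

GOTO(I, 'x') = CLOSURE({ [A → αX.β] : [A → α.Xβ] ∈ I, X = 'x' })

Items with dot before 'x', with the dot advanced:
  [C → . x P] → [C → x . P]
Closure of the advanced items:
  [C → x . P] has the dot before P: add [P → . g C], [P → . g]

GOTO = { [C → x . P], [P → . g C], [P → . g] }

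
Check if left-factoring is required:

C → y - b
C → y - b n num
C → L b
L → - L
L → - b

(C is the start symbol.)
Left-factoring is needed when two productions for the same non-terminal
share a common prefix on the right-hand side.

Productions for C:
  C → y - b
  C → y - b n num
  C → L b
Productions for L:
  L → - L
  L → - b

Found common prefix 'y - b' in productions for C
Found common prefix '-' in productions for L

Answer: Yes, C has productions with common prefix 'y - b'; L has productions with common prefix '-'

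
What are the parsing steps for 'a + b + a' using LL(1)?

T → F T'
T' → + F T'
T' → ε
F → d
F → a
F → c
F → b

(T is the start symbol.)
LL(1) parsing maintains a stack (initially the start symbol over $) and the input. At each step: if the stack top is a terminal, match it against the current input token; if it is a non-terminal N, replace it with the RHS of M[N, lookahead] (the unique production whose predict set contains the lookahead).

Stack is shown with the top on the left.

Stack     Input        Action
-----------------------------
T $       a + b + a $  output T → F T'
F T' $    a + b + a $  output F → a
a T' $    a + b + a $  match 'a'
T' $      + b + a $    output T' → + F T'
+ F T' $  + b + a $    match '+'
F T' $    b + a $      output F → b
b T' $    b + a $      match 'b'
T' $      + a $        output T' → + F T'
+ F T' $  + a $        match '+'
F T' $    a $          output F → a
a T' $    a $          match 'a'
T' $      $            output T' → ε
$         $            accept

The string is accepted.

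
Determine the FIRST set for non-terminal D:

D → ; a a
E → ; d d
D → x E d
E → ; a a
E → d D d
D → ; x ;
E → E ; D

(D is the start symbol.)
To compute FIRST(D), examine every production with D on the left-hand side, reading each right-hand side left to right until a non-nullable symbol is reached.

From D → ; a a:
  - ';' is a terminal: add ';' and stop
From D → x E d:
  - x is a terminal: add 'x' and stop
From D → ; x ;:
  - ';' is a terminal: add ';' and stop

Collecting: FIRST(D) = { ';', 'x' }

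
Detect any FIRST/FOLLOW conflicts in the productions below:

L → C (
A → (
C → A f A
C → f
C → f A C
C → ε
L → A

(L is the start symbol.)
Yes. C → A f A with FOLLOW(C) on { '(' }

A FIRST/FOLLOW conflict occurs when a non-terminal N has a nullable alternative N → β (β ⇒* ε) and another alternative N → α with FIRST(α) ∩ FOLLOW(N) ≠ ∅: on such a lookahead the parser cannot decide between expanding α and letting N vanish via β.

Nullable non-terminals: C.
FIRST sets used below: FIRST(A) = { '(' }

C: nullable alternative(s) C → ε; FOLLOW(C) = { '(' }
  C → A f A: FIRST \ {ε} = { '(' } — overlaps FOLLOW(C) on { '(' }: CONFLICT
  C → f: FIRST \ {ε} = { 'f' } — disjoint from FOLLOW(C)
  C → f A C: FIRST \ {ε} = { 'f' } — disjoint from FOLLOW(C)
  C → ε: FIRST \ {ε} = { } — this is the only nullable alternative, skip

A, L have no nullable alternative, so no FIRST/FOLLOW check is needed there.

So the grammar has 1 FIRST/FOLLOW conflict (marked CONFLICT above).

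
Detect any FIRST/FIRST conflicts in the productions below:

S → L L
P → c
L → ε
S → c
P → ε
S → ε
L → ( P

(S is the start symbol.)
Yes. S → L L / S → ε on { ε }

A FIRST/FIRST conflict occurs when two productions N → α and N → β for the same non-terminal have FIRST(α) ∩ FIRST(β) ≠ ∅ (with ε ∈ FIRST of a nullable right-hand side, so two nullable alternatives also conflict).

FIRST sets of the non-terminals at (or reachable through a nullable prefix from) the front of some alternative:
  FIRST(L) = { '(', ε }

Productions for S:
  S → L L: FIRST = { '(', ε }
  S → c: FIRST = { 'c' }
  S → ε: FIRST = { ε }
Productions for P:
  P → c: FIRST = { 'c' }
  P → ε: FIRST = { ε }
Productions for L:
  L → ε: FIRST = { ε }
  L → ( P: FIRST = { '(' }

Conflict for S: S → L L and S → ε
  Overlap: { ε }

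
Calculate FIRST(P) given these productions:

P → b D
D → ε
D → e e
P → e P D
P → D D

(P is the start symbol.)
To compute FIRST(P), examine every production with P on the left-hand side, reading each right-hand side left to right until a non-nullable symbol is reached.

FIRST sets of the other non-terminals involved (by the same procedure, iterated to a fixed point):
  FIRST(D) = { 'e', ε }

From P → b D:
  - b is a terminal: add 'b' and stop
From P → e P D:
  - e is a terminal: add 'e' and stop
From P → D D:
  - D is a non-terminal: add FIRST(D) \ {ε} = { 'e' }
    D is nullable, so continue to the next symbol
  - D is a non-terminal: add FIRST(D) \ {ε} = { 'e' }
    D is nullable and nothing follows, so the whole right-hand side can vanish: ε ∈ FIRST(P)

Collecting: FIRST(P) = { 'b', 'e', ε }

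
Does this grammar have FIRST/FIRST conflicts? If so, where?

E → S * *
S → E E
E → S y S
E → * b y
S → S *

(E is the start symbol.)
FIRST sets of the non-terminals at (or reachable through a nullable prefix from) the front of some alternative:
  FIRST(S) = { '*' }
  FIRST(E) = { '*' }

Productions for E:
  E → S * *: FIRST = { '*' }
  E → S y S: FIRST = { '*' }
  E → * b y: FIRST = { '*' }
Productions for S:
  S → E E: FIRST = { '*' }
  S → S *: FIRST = { '*' }

Conflict for E: E → S * * and E → S y S
  Overlap: { '*' }
Conflict for E: E → S * * and E → * b y
  Overlap: { '*' }
Conflict for E: E → S y S and E → * b y
  Overlap: { '*' }
Conflict for S: S → E E and S → S *
  Overlap: { '*' }

Answer: Yes. E → S '*' '*' / E → S y S on { '*' }; E → S '*' '*' / E → '*' b y on { '*' }; E → S y S / E → '*' b y on { '*' }; S → E E / S → S '*' on { '*' }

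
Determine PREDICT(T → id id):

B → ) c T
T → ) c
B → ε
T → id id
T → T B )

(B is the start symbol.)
{ 'id' }

PREDICT(T → id id) = (FIRST(RHS) \ {ε}) ∪ (FOLLOW(T) if ε ∈ FIRST(RHS), i.e. RHS ⇒* ε)
FIRST(id id) = { 'id' }
ε ∉ FIRST(id id), so FOLLOW(T) is not added.
PREDICT(T → id id) = { 'id' }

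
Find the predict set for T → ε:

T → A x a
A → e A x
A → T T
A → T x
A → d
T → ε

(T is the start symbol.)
PREDICT(T → ε) = (FIRST(RHS) \ {ε}) ∪ (FOLLOW(T) if ε ∈ FIRST(RHS), i.e. RHS ⇒* ε)
The right-hand side is ε (FIRST(ε) = { ε }), so the predict set is FOLLOW(T) = { $, 'd', 'e', 'x' }
PREDICT(T → ε) = { $, 'd', 'e', 'x' }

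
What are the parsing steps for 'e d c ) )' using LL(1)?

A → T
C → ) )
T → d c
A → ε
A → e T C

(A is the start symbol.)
LL(1) parsing maintains a stack (initially the start symbol over $) and the input. At each step: if the stack top is a terminal, match it against the current input token; if it is a non-terminal N, replace it with the RHS of M[N, lookahead] (the unique production whose predict set contains the lookahead).

Stack is shown with the top on the left.

Stack    Input        Action
----------------------------
A $      e d c ) ) $  output A → e T C
e T C $  e d c ) ) $  match 'e'
T C $    d c ) ) $    output T → d c
d c C $  d c ) ) $    match 'd'
c C $    c ) ) $      match 'c'
C $      ) ) $        output C → ) )
) ) $    ) ) $        match ')'
) $      ) $          match ')'
$        $            accept

The string is accepted.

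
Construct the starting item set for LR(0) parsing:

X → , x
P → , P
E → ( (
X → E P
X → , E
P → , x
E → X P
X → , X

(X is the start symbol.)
{ [E → . ( (], [E → . X P], [X → . , E], [X → . , X], [X → . , x], [X → . E P], [X' → . X] }

First, augment the grammar with X' → X
I₀ = CLOSURE({ [X' → . X] }):
  [X' → . X] has the dot before X: add [X → . , x], [X → . E P], [X → . , E], [X → . , X]
  [X → . E P] has the dot before E: add [E → . ( (], [E → . X P]
No further items can be added.

I₀ = { [E → . ( (], [E → . X P], [X → . , E], [X → . , X], [X → . , x], [X → . E P], [X' → . X] }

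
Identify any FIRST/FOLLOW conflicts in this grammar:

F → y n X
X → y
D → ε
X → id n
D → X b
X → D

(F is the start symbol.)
Nullable non-terminals: D, X.
FIRST sets used below: FIRST(X) = { 'b', 'id', 'y', ε }, FIRST(D) = { 'b', 'id', 'y', ε }

D: nullable alternative(s) D → ε; FOLLOW(D) = { $, 'b' }
  D → ε: FIRST \ {ε} = { } — this is the only nullable alternative, skip
  D → X b: FIRST \ {ε} = { 'b', 'id', 'y' } — overlaps FOLLOW(D) on { 'b' }: CONFLICT

X: nullable alternative(s) X → D; FOLLOW(X) = { $, 'b' }
  X → y: FIRST \ {ε} = { 'y' } — disjoint from FOLLOW(X)
  X → id n: FIRST \ {ε} = { 'id' } — disjoint from FOLLOW(X)
  X → D: FIRST \ {ε} = { 'b', 'id', 'y' } — this is the only nullable alternative, skip

F has no nullable alternative, so no FIRST/FOLLOW check is needed there.

So the grammar has 1 FIRST/FOLLOW conflict (marked CONFLICT above).

Answer: Yes. D → X b with FOLLOW(D) on { 'b' }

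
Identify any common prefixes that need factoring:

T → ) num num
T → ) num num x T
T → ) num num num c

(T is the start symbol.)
Yes, T has productions with common prefix ') num num'

Left-factoring is needed when two productions for the same non-terminal
share a common prefix on the right-hand side.

Productions for T:
  T → ) num num
  T → ) num num x T
  T → ) num num num c

Found common prefix ') num num' in productions for T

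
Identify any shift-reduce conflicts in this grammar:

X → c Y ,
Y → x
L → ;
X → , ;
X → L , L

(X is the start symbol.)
Augment with X' → X and build the canonical LR(0) collection (I0 = CLOSURE({[X' → . X]}), then GOTO on every symbol after a dot until no new states appear). It has 12 states:
  I0: { [L → . ;], [X → . , ;], [X → . L , L], [X → . c Y ,], [X' → . X] }  — shift
  I1: { [X → , . ;] }  — shift
  I2: { [L → ; .] }  — reduce
  I3: { [X → L . , L] }  — shift
  I4: { [X' → X .] }  — accept
  I5: { [X → c . Y ,], [Y → . x] }  — shift
  I6: { [X → c Y . ,] }  — shift
  I7: { [Y → x .] }  — reduce
  I8: { [X → c Y , .] }  — reduce
  I9: { [L → . ;], [X → L , . L] }  — shift
  I10: { [X → L , L .] }  — reduce
  I11: { [X → , ; .] }  — reduce

No state contains both a complete item and a shift item.

Answer: No shift-reduce conflicts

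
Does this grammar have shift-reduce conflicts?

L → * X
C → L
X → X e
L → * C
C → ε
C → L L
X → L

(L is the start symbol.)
Yes — I1: [C → .] vs [L → . * C]; I4: [C → L .] vs [L → . * C]; I5: [L → * X .] vs [X → X . e]

A shift-reduce conflict occurs when an LR(0) state has both:
  - a complete (reduce) item [A → α .] (dot at the end), and
  - a shift item [B → β . c γ] (dot before a terminal).

Augment with L' → L and build the canonical LR(0) collection (I0 = CLOSURE({[L' → . L]}), then GOTO on every symbol after a dot until no new states appear). It has 8 states:
  I0: { [L → . * C], [L → . * X], [L' → . L] }  — shift
  I1: { [C → . L L], [C → . L], [C → .], [L → * . C], [L → * . X], [L → . * C], [L → . * X], [X → . L], [X → . X e] }  — shift, reduce
  I2: { [L' → L .] }  — accept
  I3: { [L → * C .] }  — reduce
  I4: { [C → L . L], [C → L .], [L → . * C], [L → . * X], [X → L .] }  — shift, 2 reduces
  I5: { [L → * X .], [X → X . e] }  — shift, reduce
  I6: { [X → X e .] }  — reduce
  I7: { [C → L L .] }  — reduce

I1 contains reduce item [C → .] and shift items [L → . * C], [L → . * X] — shift-reduce conflict.
I4 contains reduce items [C → L .], [X → L .] and shift items [L → . * C], [L → . * X] — shift-reduce conflict.
I5 contains reduce item [L → * X .] and shift item [X → X . e] — shift-reduce conflict.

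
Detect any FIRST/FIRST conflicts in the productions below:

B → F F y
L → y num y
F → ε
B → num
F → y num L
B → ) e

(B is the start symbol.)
A FIRST/FIRST conflict occurs when two productions N → α and N → β for the same non-terminal have FIRST(α) ∩ FIRST(β) ≠ ∅ (with ε ∈ FIRST of a nullable right-hand side, so two nullable alternatives also conflict).

FIRST sets of the non-terminals at (or reachable through a nullable prefix from) the front of some alternative:
  FIRST(F) = { 'y', ε }

Productions for B:
  B → F F y: FIRST = { 'y' }
  B → num: FIRST = { 'num' }
  B → ) e: FIRST = { ')' }
Productions for F:
  F → ε: FIRST = { ε }
  F → y num L: FIRST = { 'y' }
L has only one production, so no FIRST/FIRST conflict is possible there.

All alternatives of each non-terminal have pairwise disjoint FIRST sets.

Answer: No FIRST/FIRST conflicts.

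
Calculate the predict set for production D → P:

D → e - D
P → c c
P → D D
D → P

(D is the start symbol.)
{ 'c', 'e' }

PREDICT(D → P) = (FIRST(RHS) \ {ε}) ∪ (FOLLOW(D) if ε ∈ FIRST(RHS), i.e. RHS ⇒* ε)
FIRST(P) = { 'c', 'e' }
FIRST(P) = { 'c', 'e' }
ε ∉ FIRST(P), so FOLLOW(D) is not added.
PREDICT(D → P) = { 'c', 'e' }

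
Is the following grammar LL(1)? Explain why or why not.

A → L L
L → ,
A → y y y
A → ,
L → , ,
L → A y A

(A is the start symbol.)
Relevant sets:
  FIRST(L) = { ',', 'y' }
  FIRST(A) = { ',', 'y' }

For A:
  PREDICT(A → L L) = { ',', 'y' }
  PREDICT(A → y y y) = { 'y' }
  PREDICT(A → ',') = { ',' }
For L:
  PREDICT(L → ',') = { ',' }
  PREDICT(L → ',' ',') = { ',' }
  PREDICT(L → A y A) = { ',', 'y' }

Conflict found: Predict set conflict for A: { 'y' }
The grammar is NOT LL(1).

Answer: No. Predict set conflict for A: { 'y' }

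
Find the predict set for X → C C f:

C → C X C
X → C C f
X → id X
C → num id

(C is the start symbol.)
{ 'num' }

PREDICT(X → C C f) = (FIRST(RHS) \ {ε}) ∪ (FOLLOW(X) if ε ∈ FIRST(RHS), i.e. RHS ⇒* ε)
FIRST(C) = { 'num' }
FIRST(C C f) = { 'num' }
ε ∉ FIRST(C C f), so FOLLOW(X) is not added.
PREDICT(X → C C f) = { 'num' }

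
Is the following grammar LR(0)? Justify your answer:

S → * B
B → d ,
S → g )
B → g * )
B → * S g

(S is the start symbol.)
Yes, the grammar is LR(0)

A grammar is LR(0) if no state in the canonical LR(0) collection has:
  - both a shift item (dot before a terminal) and a complete item (shift-reduce conflict), or
  - two or more complete items (reduce-reduce conflict; the accept item [S' → S .] counts as a complete item here).

Augment with S' → S and build the canonical LR(0) collection (I0 = CLOSURE({[S' → . S]}), then GOTO on every symbol after a dot until no new states appear). It has 14 states:
  I0: { [S → . * B], [S → . g )], [S' → . S] }  — shift
  I1: { [B → . * S g], [B → . d ,], [B → . g * )], [S → * . B] }  — shift
  I2: { [S' → S .] }  — accept
  I3: { [S → g . )] }  — shift
  I4: { [S → g ) .] }  — reduce
  I5: { [B → * . S g], [S → . * B], [S → . g )] }  — shift
  I6: { [S → * B .] }  — reduce
  I7: { [B → d . ,] }  — shift
  I8: { [B → g . * )] }  — shift
  I9: { [B → g * . )] }  — shift
  I10: { [B → g * ) .] }  — reduce
  I11: { [B → d , .] }  — reduce
  I12: { [B → * S . g] }  — shift
  I13: { [B → * S g .] }  — reduce

Every state is either a pure shift/goto state or contains exactly one complete item and nothing to shift — no conflicts. The grammar is LR(0).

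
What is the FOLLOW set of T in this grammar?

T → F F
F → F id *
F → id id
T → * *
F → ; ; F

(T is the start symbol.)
{ $ }

T is the start symbol, so $ ∈ FOLLOW(T).
T does not occur on any right-hand side.

Taking the union: FOLLOW(T) = { $ }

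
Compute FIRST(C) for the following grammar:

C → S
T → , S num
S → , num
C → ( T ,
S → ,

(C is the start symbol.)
FIRST sets of the other non-terminals involved (by the same procedure, iterated to a fixed point):
  FIRST(S) = { ',' }

From C → S:
  - S is a non-terminal: add FIRST(S) \ {ε} = { ',' }
    S is not nullable, so stop
From C → ( T ,:
  - '(' is a terminal: add '(' and stop

Collecting: FIRST(C) = { '(', ',' }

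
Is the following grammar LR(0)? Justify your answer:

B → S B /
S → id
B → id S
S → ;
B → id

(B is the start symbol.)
No. Shift-reduce conflict between [B → id .] and [S → . ;]

A grammar is LR(0) if no state in the canonical LR(0) collection has:
  - both a shift item (dot before a terminal) and a complete item (shift-reduce conflict), or
  - two or more complete items (reduce-reduce conflict; the accept item [B' → B .] counts as a complete item here).

Augment with B' → B and build the canonical LR(0) collection (I0 = CLOSURE({[B' → . B]}), then GOTO on every symbol after a dot until no new states appear). It has 9 states:
  I0: { [B → . S B /], [B → . id S], [B → . id], [B' → . B], [S → . ;], [S → . id] }  — shift
  I1: { [S → ; .] }  — reduce
  I2: { [B' → B .] }  — accept
  I3: { [B → . S B /], [B → . id S], [B → . id], [B → S . B /], [S → . ;], [S → . id] }  — shift
  I4: { [B → id . S], [B → id .], [S → . ;], [S → . id], [S → id .] }  — shift, 2 reduces
  I5: { [B → id S .] }  — reduce
  I6: { [S → id .] }  — reduce
  I7: { [B → S B . /] }  — shift
  I8: { [B → S B / .] }  — reduce

Conflict in state I4:
  Shift-reduce conflict between [B → id .] and [S → . ;]
So the grammar is NOT LR(0).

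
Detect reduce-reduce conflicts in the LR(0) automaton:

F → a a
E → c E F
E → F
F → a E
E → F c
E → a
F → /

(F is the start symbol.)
Augment with F' → F and build the canonical LR(0) collection (I0 = CLOSURE({[F' → . F]}), then GOTO on every symbol after a dot until no new states appear). It has 12 states:
  I0: { [F → . /], [F → . a E], [F → . a a], [F' → . F] }  — shift
  I1: { [F → / .] }  — reduce
  I2: { [F' → F .] }  — accept
  I3: { [E → . F c], [E → . F], [E → . a], [E → . c E F], [F → . /], [F → . a E], [F → . a a], [F → a . E], [F → a . a] }  — shift
  I4: { [F → a E .] }  — reduce
  I5: { [E → F . c], [E → F .] }  — shift, reduce
  I6: { [E → . F c], [E → . F], [E → . a], [E → . c E F], [E → a .], [F → . /], [F → . a E], [F → . a a], [F → a . E], [F → a . a], [F → a a .] }  — shift, 2 reduces
  I7: { [E → . F c], [E → . F], [E → . a], [E → . c E F], [E → c . E F], [F → . /], [F → . a E], [F → . a a] }  — shift
  I8: { [E → c E . F], [F → . /], [F → . a E], [F → . a a] }  — shift
  I9: { [E → . F c], [E → . F], [E → . a], [E → . c E F], [E → a .], [F → . /], [F → . a E], [F → . a a], [F → a . E], [F → a . a] }  — shift, reduce
  I10: { [E → c E F .] }  — reduce
  I11: { [E → F c .] }  — reduce

I6 contains complete items [E → a .], [F → a a .] — reduce-reduce conflict.

Answer: Yes — I6: [E → a .] vs [F → a a .]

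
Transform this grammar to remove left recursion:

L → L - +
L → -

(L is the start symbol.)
L → - L'
L' → - + L'
L' → ε

L is directly left-recursive. The standard transformation for
  A → A α₁ | ... | A α_m | β₁ | ... | β_n
is
  A  → β₁ A' | ... | β_n A'
  A' → α₁ A' | ... | α_m A' | ε

L → - becomes L → - L'
L → L - + becomes L' → - + L'
Add L' → ε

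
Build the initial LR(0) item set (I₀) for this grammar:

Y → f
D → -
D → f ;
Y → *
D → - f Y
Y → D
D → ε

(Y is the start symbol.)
First, augment the grammar with Y' → Y
I₀ = CLOSURE({ [Y' → . Y] }):
  [Y' → . Y] has the dot before Y: add [Y → . f], [Y → . *], [Y → . D]
  [Y → . D] has the dot before D: add [D → . -], [D → . f ;], [D → . - f Y], [D → .]
No further items can be added.

I₀ = { [D → . - f Y], [D → . -], [D → . f ;], [D → .], [Y → . *], [Y → . D], [Y → . f], [Y' → . Y] }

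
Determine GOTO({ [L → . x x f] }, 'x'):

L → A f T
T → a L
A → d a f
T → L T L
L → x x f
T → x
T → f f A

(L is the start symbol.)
{ [L → x . x f] }

GOTO(I, 'x') = CLOSURE({ [A → αX.β] : [A → α.Xβ] ∈ I, X = 'x' })

Items with dot before 'x', with the dot advanced:
  [L → . x x f] → [L → x . x f]
Closure adds nothing (no advanced item has the dot before a non-terminal).

GOTO = { [L → x . x f] }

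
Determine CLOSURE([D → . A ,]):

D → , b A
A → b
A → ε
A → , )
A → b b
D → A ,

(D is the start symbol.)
Start with: [D → . A ,]
  [D → . A ,] has the dot before A: add [A → . b], [A → .], [A → . , )], [A → . b b]
No further items can be added.

CLOSURE = { [A → . , )], [A → . b b], [A → . b], [A → .], [D → . A ,] }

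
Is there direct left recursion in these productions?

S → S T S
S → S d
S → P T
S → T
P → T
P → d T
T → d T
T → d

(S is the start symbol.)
S → S T S: LEFT RECURSIVE (starts with S)
S → S d: LEFT RECURSIVE (starts with S)
S → P T: starts with P
S → T: starts with T
P → T: starts with T
P → d T: starts with d
T → d T: starts with d
T → d: starts with d

The grammar has direct left recursion on: S.

Answer: Yes, S is left-recursive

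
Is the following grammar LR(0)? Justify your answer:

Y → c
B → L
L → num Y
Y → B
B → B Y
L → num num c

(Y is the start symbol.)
No. Shift-reduce conflict between [Y → B .] and [L → . num Y]

Augment with Y' → Y and build the canonical LR(0) collection (I0 = CLOSURE({[Y' → . Y]}), then GOTO on every symbol after a dot until no new states appear). It has 10 states:
  I0: { [B → . B Y], [B → . L], [L → . num Y], [L → . num num c], [Y → . B], [Y → . c], [Y' → . Y] }  — shift
  I1: { [B → . B Y], [B → . L], [B → B . Y], [L → . num Y], [L → . num num c], [Y → . B], [Y → . c], [Y → B .] }  — shift, reduce
  I2: { [B → L .] }  — reduce
  I3: { [Y' → Y .] }  — accept
  I4: { [Y → c .] }  — reduce
  I5: { [B → . B Y], [B → . L], [L → . num Y], [L → . num num c], [L → num . Y], [L → num . num c], [Y → . B], [Y → . c] }  — shift
  I6: { [L → num Y .] }  — reduce
  I7: { [B → . B Y], [B → . L], [L → . num Y], [L → . num num c], [L → num . Y], [L → num . num c], [L → num num . c], [Y → . B], [Y → . c] }  — shift
  I8: { [L → num num c .], [Y → c .] }  — 2 reduces
  I9: { [B → B Y .] }  — reduce

Conflict in state I1:
  Shift-reduce conflict between [Y → B .] and [L → . num Y]
So the grammar is NOT LR(0).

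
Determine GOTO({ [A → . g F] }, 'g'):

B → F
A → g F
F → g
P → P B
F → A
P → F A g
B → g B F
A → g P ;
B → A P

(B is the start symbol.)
GOTO(I, 'g') = CLOSURE({ [A → αX.β] : [A → α.Xβ] ∈ I, X = 'g' })

Items with dot before 'g', with the dot advanced:
  [A → . g F] → [A → g . F]
Closure of the advanced items:
  [A → g . F] has the dot before F: add [F → . g], [F → . A]
  [F → . A] has the dot before A: add [A → . g F], [A → . g P ;]

GOTO = { [A → . g F], [A → . g P ;], [A → g . F], [F → . A], [F → . g] }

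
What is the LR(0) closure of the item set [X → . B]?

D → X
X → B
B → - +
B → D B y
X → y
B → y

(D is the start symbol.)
{ [B → . - +], [B → . D B y], [B → . y], [D → . X], [X → . B], [X → . y] }

Start with: [X → . B]
  [X → . B] has the dot before B: add [B → . - +], [B → . D B y], [B → . y]
  [B → . D B y] has the dot before D: add [D → . X]
  [D → . X] has the dot before X: add [X → . y]
No further items can be added.

CLOSURE = { [B → . - +], [B → . D B y], [B → . y], [D → . X], [X → . B], [X → . y] }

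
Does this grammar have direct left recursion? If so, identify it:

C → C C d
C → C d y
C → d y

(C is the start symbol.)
Direct left recursion occurs when N → N α for some non-terminal N (the right-hand side begins with the left-hand side itself).

C → C C d: LEFT RECURSIVE (starts with C)
C → C d y: LEFT RECURSIVE (starts with C)
C → d y: starts with d

The grammar has direct left recursion on: C.

Answer: Yes, C is left-recursive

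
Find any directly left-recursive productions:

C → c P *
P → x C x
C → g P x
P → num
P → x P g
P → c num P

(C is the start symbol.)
C → c P *: starts with c
P → x C x: starts with x
C → g P x: starts with g
P → num: starts with num
P → x P g: starts with x
P → c num P: starts with c

No direct left recursion found.

Answer: No direct left recursion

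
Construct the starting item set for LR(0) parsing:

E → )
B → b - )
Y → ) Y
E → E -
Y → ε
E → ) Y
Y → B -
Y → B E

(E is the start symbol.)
First, augment the grammar with E' → E
I₀ = CLOSURE({ [E' → . E] }):
  [E' → . E] has the dot before E: add [E → . )], [E → . E -], [E → . ) Y]
No further items can be added.

I₀ = { [E → . ) Y], [E → . )], [E → . E -], [E' → . E] }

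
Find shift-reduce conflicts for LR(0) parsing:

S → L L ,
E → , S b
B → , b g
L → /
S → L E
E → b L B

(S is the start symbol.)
No shift-reduce conflicts

Augment with S' → S and build the canonical LR(0) collection (I0 = CLOSURE({[S' → . S]}), then GOTO on every symbol after a dot until no new states appear). It has 16 states:
  I0: { [L → . /], [S → . L E], [S → . L L ,], [S' → . S] }  — shift
  I1: { [L → / .] }  — reduce
  I2: { [E → . , S b], [E → . b L B], [L → . /], [S → L . E], [S → L . L ,] }  — shift
  I3: { [S' → S .] }  — accept
  I4: { [E → , . S b], [L → . /], [S → . L E], [S → . L L ,] }  — shift
  I5: { [S → L E .] }  — reduce
  I6: { [S → L L . ,] }  — shift
  I7: { [E → b . L B], [L → . /] }  — shift
  I8: { [B → . , b g], [E → b L . B] }  — shift
  I9: { [B → , . b g] }  — shift
  I10: { [E → b L B .] }  — reduce
  I11: { [B → , b . g] }  — shift
  I12: { [B → , b g .] }  — reduce
  I13: { [S → L L , .] }  — reduce
  I14: { [E → , S . b] }  — shift
  I15: { [E → , S b .] }  — reduce

No state contains both a complete item and a shift item.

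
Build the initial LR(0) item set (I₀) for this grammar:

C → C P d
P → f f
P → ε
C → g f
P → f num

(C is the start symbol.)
First, augment the grammar with C' → C
I₀ = CLOSURE({ [C' → . C] }):
  [C' → . C] has the dot before C: add [C → . C P d], [C → . g f]
No further items can be added.

I₀ = { [C → . C P d], [C → . g f], [C' → . C] }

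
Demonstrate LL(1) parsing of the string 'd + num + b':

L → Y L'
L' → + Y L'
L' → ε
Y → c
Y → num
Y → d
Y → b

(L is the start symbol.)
Stack is shown with the top on the left.

Stack     Input          Action
-------------------------------
L $       d + num + b $  output L → Y L'
Y L' $    d + num + b $  output Y → d
d L' $    d + num + b $  match 'd'
L' $      + num + b $    output L' → + Y L'
+ Y L' $  + num + b $    match '+'
Y L' $    num + b $      output Y → num
num L' $  num + b $      match 'num'
L' $      + b $          output L' → + Y L'
+ Y L' $  + b $          match '+'
Y L' $    b $            output Y → b
b L' $    b $            match 'b'
L' $      $              output L' → ε
$         $              accept

The string is accepted.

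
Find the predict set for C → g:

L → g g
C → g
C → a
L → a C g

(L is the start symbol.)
PREDICT(C → g) = (FIRST(RHS) \ {ε}) ∪ (FOLLOW(C) if ε ∈ FIRST(RHS), i.e. RHS ⇒* ε)
FIRST(g) = { 'g' }
ε ∉ FIRST(g), so FOLLOW(C) is not added.
PREDICT(C → g) = { 'g' }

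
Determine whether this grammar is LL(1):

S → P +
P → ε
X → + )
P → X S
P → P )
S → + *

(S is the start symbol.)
No. Predict set conflict for S: { '+' }

A grammar is LL(1) if for each non-terminal N with multiple productions, the predict sets of those productions are pairwise disjoint, where PREDICT(N → α) = (FIRST(α) \ {ε}) ∪ (FOLLOW(N) if α ⇒* ε).

Relevant sets:
  FIRST(P) = { ')', '+', ε }
  FIRST(X) = { '+' }
  FOLLOW(P) = { ')', '+' }

For S:
  PREDICT(S → P '+') = { ')', '+' }
  PREDICT(S → '+' '*') = { '+' }
For P:
  PREDICT(P → ε) = { ')', '+' }
  PREDICT(P → X S) = { '+' }
  PREDICT(P → P ')') = { ')', '+' }
X has a single production, so nothing to check there.

Conflict found: Predict set conflict for S: { '+' }
The grammar is NOT LL(1).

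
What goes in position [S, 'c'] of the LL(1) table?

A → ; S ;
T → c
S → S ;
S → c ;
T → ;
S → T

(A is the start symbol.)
To find M[S, 'c'], we find productions for S where 'c' is in the predict set (PREDICT(N → α) = (FIRST(α) \ {ε}) ∪ (FOLLOW(N) if α ⇒* ε)).

Relevant sets:
  FIRST(S) = { ';', 'c' }
  FIRST(T) = { ';', 'c' }

S → S ;: PREDICT = { ';', 'c' }
  'c' is in predict set, so this production goes in M[S, 'c']
S → c ;: PREDICT = { 'c' }
  'c' is in predict set, so this production goes in M[S, 'c']
S → T: PREDICT = { ';', 'c' }
  'c' is in predict set, so this production goes in M[S, 'c']

M[S, 'c'] = S → S ;, S → c ;, S → T  (a multiply-defined cell — the grammar is not LL(1))

Answer: S → S ;, S → c ;, S → T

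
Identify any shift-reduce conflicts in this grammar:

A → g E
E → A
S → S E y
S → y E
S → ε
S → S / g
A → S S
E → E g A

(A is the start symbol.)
Augment with A' → A and build the canonical LR(0) collection (I0 = CLOSURE({[A' → . A]}), then GOTO on every symbol after a dot until no new states appear). It has 15 states:
  I0: { [A → . S S], [A → . g E], [A' → . A], [S → . S / g], [S → . S E y], [S → . y E], [S → .] }  — shift, reduce
  I1: { [A' → A .] }  — accept
  I2: { [A → . S S], [A → . g E], [A → S . S], [E → . A], [E → . E g A], [S → . S / g], [S → . S E y], [S → . y E], [S → .], [S → S . / g], [S → S . E y] }  — shift, reduce
  I3: { [A → . S S], [A → . g E], [A → g . E], [E → . A], [E → . E g A], [S → . S / g], [S → . S E y], [S → . y E], [S → .] }  — shift, reduce
  I4: { [A → . S S], [A → . g E], [E → . A], [E → . E g A], [S → . S / g], [S → . S E y], [S → . y E], [S → .], [S → y . E] }  — shift, reduce
  I5: { [E → A .] }  — reduce
  I6: { [E → E . g A], [S → y E .] }  — shift, reduce
  I7: { [A → . S S], [A → . g E], [E → E g . A], [S → . S / g], [S → . S E y], [S → . y E], [S → .] }  — shift, reduce
  I8: { [E → E g A .] }  — reduce
  I9: { [A → g E .], [E → E . g A] }  — shift, reduce
  I10: { [S → S / . g] }  — shift
  I11: { [E → E . g A], [S → S E . y] }  — shift
  I12: { [A → . S S], [A → . g E], [A → S . S], [A → S S .], [E → . A], [E → . E g A], [S → . S / g], [S → . S E y], [S → . y E], [S → .], [S → S . / g], [S → S . E y] }  — shift, 2 reduces
  I13: { [S → S E y .] }  — reduce
  I14: { [S → S / g .] }  — reduce

I0 contains reduce item [S → .] and shift items [A → . g E], [S → . y E] — shift-reduce conflict.
I2 contains reduce item [S → .] and shift items [A → . g E], [S → S . / g], [S → . y E] — shift-reduce conflict.
I3 contains reduce item [S → .] and shift items [A → . g E], [S → . y E] — shift-reduce conflict.
I4 contains reduce item [S → .] and shift items [A → . g E], [S → . y E] — shift-reduce conflict.
I6 contains reduce item [S → y E .] and shift item [E → E . g A] — shift-reduce conflict.
I7 contains reduce item [S → .] and shift items [A → . g E], [S → . y E] — shift-reduce conflict.
I9 contains reduce item [A → g E .] and shift item [E → E . g A] — shift-reduce conflict.
I12 contains reduce items [A → S S .], [S → .] and shift items [A → . g E], [S → S . / g], [S → . y E] — shift-reduce conflict.

Answer: Yes — I0: [S → .] vs [A → . g E]; I2: [S → .] vs [A → . g E]; I3: [S → .] vs [A → . g E]; I4: [S → .] vs [A → . g E]; I6: [S → y E .] vs [E → E . g A]; I7: [S → .] vs [A → . g E]; I9: [A → g E .] vs [E → E . g A]; I12: [A → S S .] vs [A → . g E]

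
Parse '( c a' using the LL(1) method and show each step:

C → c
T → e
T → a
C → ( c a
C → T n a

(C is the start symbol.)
Stack is shown with the top on the left.

Stack    Input    Action
------------------------
C $      ( c a $  output C → ( c a
( c a $  ( c a $  match '('
c a $    c a $    match 'c'
a $      a $      match 'a'
$        $        accept

The string is accepted.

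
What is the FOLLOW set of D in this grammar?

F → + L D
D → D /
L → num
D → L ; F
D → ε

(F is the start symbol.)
{ $, '/' }

In F → + L D: D is at the end, add FOLLOW(F)
In D → D /: D is followed by '/', add FIRST('/') \ {ε} = { '/' }

The FOLLOW sets referred to above (computed the same way, to a fixed point):
  FOLLOW(F) = { $, '/' }

Taking the union: FOLLOW(D) = { $, '/' }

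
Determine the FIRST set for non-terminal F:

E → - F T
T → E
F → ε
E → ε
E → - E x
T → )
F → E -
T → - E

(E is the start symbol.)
To compute FIRST(F), examine every production with F on the left-hand side, reading each right-hand side left to right until a non-nullable symbol is reached.

FIRST sets of the other non-terminals involved (by the same procedure, iterated to a fixed point):
  FIRST(E) = { '-', ε }

From F → ε:
  - ε-production, so ε ∈ FIRST(F)
From F → E -:
  - E is a non-terminal: add FIRST(E) \ {ε} = { '-' }
    E is nullable, so continue to the next symbol
  - '-' is a terminal: add '-' and stop

Collecting: FIRST(F) = { '-', ε }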